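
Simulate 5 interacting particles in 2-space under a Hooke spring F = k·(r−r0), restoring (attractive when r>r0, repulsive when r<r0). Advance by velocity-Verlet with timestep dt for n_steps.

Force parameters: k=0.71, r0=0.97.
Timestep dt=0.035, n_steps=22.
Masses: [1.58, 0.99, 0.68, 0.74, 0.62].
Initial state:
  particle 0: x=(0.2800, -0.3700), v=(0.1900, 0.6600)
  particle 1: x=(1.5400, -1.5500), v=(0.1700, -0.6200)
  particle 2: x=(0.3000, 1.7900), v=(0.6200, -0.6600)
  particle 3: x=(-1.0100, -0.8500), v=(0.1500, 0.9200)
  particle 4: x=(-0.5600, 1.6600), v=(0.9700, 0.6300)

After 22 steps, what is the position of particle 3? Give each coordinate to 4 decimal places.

step 0: x0=(0.2800, -0.3700) x1=(1.5400, -1.5500) x2=(0.3000, 1.7900) x3=(-1.0100, -0.8500) x4=(-0.5600, 1.6600)
step 1: x0=(0.2866, -0.3464) x1=(1.5439, -1.5692) x2=(0.3218, 1.7635) x3=(-1.0029, -0.8160) x4=(-0.5249, 1.6785)
step 2: x0=(0.2930, -0.3220) x1=(1.5438, -1.5832) x2=(0.3437, 1.7302) x3=(-0.9921, -0.7786) x4=(-0.4875, 1.6898)
step 3: x0=(0.2993, -0.2968) x1=(1.5396, -1.5919) x2=(0.3657, 1.6904) x3=(-0.9775, -0.7379) x4=(-0.4481, 1.6940)
step 4: x0=(0.3056, -0.2708) x1=(1.5315, -1.5955) x2=(0.3879, 1.6442) x3=(-0.9592, -0.6941) x4=(-0.4067, 1.6911)
step 5: x0=(0.3117, -0.2441) x1=(1.5195, -1.5938) x2=(0.4101, 1.5919) x3=(-0.9373, -0.6474) x4=(-0.3634, 1.6813)
step 6: x0=(0.3179, -0.2167) x1=(1.5038, -1.5869) x2=(0.4325, 1.5337) x3=(-0.9118, -0.5980) x4=(-0.3184, 1.6648)
step 7: x0=(0.3240, -0.1888) x1=(1.4843, -1.5748) x2=(0.4550, 1.4700) x3=(-0.8827, -0.5461) x4=(-0.2718, 1.6417)
step 8: x0=(0.3301, -0.1605) x1=(1.4614, -1.5577) x2=(0.4776, 1.4011) x3=(-0.8502, -0.4920) x4=(-0.2239, 1.6124)
step 9: x0=(0.3362, -0.1317) x1=(1.4350, -1.5356) x2=(0.5003, 1.3274) x3=(-0.8145, -0.4358) x4=(-0.1746, 1.5770)
step 10: x0=(0.3425, -0.1026) x1=(1.4054, -1.5087) x2=(0.5231, 1.2491) x3=(-0.7756, -0.3780) x4=(-0.1241, 1.5361)
step 11: x0=(0.3488, -0.0733) x1=(1.3728, -1.4771) x2=(0.5460, 1.1668) x3=(-0.7337, -0.3188) x4=(-0.0727, 1.4898)
step 12: x0=(0.3552, -0.0438) x1=(1.3373, -1.4409) x2=(0.5690, 1.0808) x3=(-0.6890, -0.2583) x4=(-0.0204, 1.4386)
step 13: x0=(0.3617, -0.0143) x1=(1.2991, -1.4005) x2=(0.5921, 0.9915) x3=(-0.6418, -0.1970) x4=(0.0326, 1.3830)
step 14: x0=(0.3684, 0.0152) x1=(1.2584, -1.3560) x2=(0.6154, 0.8994) x3=(-0.5922, -0.1351) x4=(0.0863, 1.3233)
step 15: x0=(0.3752, 0.0445) x1=(1.2155, -1.3077) x2=(0.6389, 0.8049) x3=(-0.5405, -0.0728) x4=(0.1405, 1.2600)
step 16: x0=(0.3822, 0.0737) x1=(1.1706, -1.2558) x2=(0.6626, 0.7085) x3=(-0.4870, -0.0105) x4=(0.1951, 1.1936)
step 17: x0=(0.3893, 0.1025) x1=(1.1238, -1.2007) x2=(0.6867, 0.6106) x3=(-0.4320, 0.0518) x4=(0.2500, 1.1247)
step 18: x0=(0.3965, 0.1308) x1=(1.0755, -1.1425) x2=(0.7111, 0.5115) x3=(-0.3757, 0.1137) x4=(0.3051, 1.0536)
step 19: x0=(0.4038, 0.1588) x1=(1.0258, -1.0818) x2=(0.7362, 0.4116) x3=(-0.3184, 0.1751) x4=(0.3605, 0.9809)
step 20: x0=(0.4111, 0.1863) x1=(0.9750, -1.0186) x2=(0.7620, 0.3111) x3=(-0.2605, 0.2360) x4=(0.4162, 0.9070)
step 21: x0=(0.4183, 0.2133) x1=(0.9232, -0.9535) x2=(0.7888, 0.2101) x3=(-0.2023, 0.2962) x4=(0.4720, 0.8325)
step 22: x0=(0.4254, 0.2400) x1=(0.8708, -0.8868) x2=(0.8164, 0.1085) x3=(-0.1439, 0.3557) x4=(0.5281, 0.7577)

(-0.1439, 0.3557)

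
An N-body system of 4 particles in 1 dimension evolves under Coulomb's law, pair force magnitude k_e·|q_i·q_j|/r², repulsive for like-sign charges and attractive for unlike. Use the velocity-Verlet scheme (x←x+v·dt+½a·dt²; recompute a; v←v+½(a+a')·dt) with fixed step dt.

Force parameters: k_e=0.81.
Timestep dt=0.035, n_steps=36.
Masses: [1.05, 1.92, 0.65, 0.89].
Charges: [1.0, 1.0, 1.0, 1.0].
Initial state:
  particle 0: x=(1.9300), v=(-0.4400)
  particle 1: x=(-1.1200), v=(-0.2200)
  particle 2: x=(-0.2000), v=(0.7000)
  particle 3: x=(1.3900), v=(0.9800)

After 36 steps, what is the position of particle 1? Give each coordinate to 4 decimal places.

step 0: x0=(1.9300) x1=(-1.1200) x2=(-0.2000) x3=(1.3900)
step 1: x0=(1.9164) x1=(-1.1281) x2=(-0.1751) x3=(1.4227)
step 2: x0=(1.9069) x1=(-1.1369) x2=(-0.1494) x3=(1.4514)
step 3: x0=(1.9024) x1=(-1.1463) x2=(-0.1231) x3=(1.4754)
step 4: x0=(1.9034) x1=(-1.1564) x2=(-0.0964) x3=(1.4938)
step 5: x0=(1.9103) x1=(-1.1670) x2=(-0.0692) x3=(1.5062)
step 6: x0=(1.9234) x1=(-1.1782) x2=(-0.0418) x3=(1.5124)
step 7: x0=(1.9424) x1=(-1.1900) x2=(-0.0143) x3=(1.5126)
step 8: x0=(1.9668) x1=(-1.2022) x2=(0.0133) x3=(1.5074)
step 9: x0=(1.9961) x1=(-1.2149) x2=(0.0409) x3=(1.4975)
step 10: x0=(2.0295) x1=(-1.2280) x2=(0.0683) x3=(1.4839)
step 11: x0=(2.0665) x1=(-1.2416) x2=(0.0954) x3=(1.4672)
step 12: x0=(2.1064) x1=(-1.2556) x2=(0.1222) x3=(1.4481)
step 13: x0=(2.1488) x1=(-1.2700) x2=(0.1486) x3=(1.4273)
step 14: x0=(2.1933) x1=(-1.2847) x2=(0.1744) x3=(1.4051)
step 15: x0=(2.2396) x1=(-1.2998) x2=(0.1995) x3=(1.3821)
step 16: x0=(2.2876) x1=(-1.3153) x2=(0.2239) x3=(1.3585)
step 17: x0=(2.3369) x1=(-1.3311) x2=(0.2473) x3=(1.3346)
step 18: x0=(2.3875) x1=(-1.3472) x2=(0.2697) x3=(1.3107)
step 19: x0=(2.4391) x1=(-1.3636) x2=(0.2910) x3=(1.2870)
step 20: x0=(2.4918) x1=(-1.3803) x2=(0.3109) x3=(1.2638)
step 21: x0=(2.5453) x1=(-1.3972) x2=(0.3294) x3=(1.2412)
step 22: x0=(2.5996) x1=(-1.4145) x2=(0.3462) x3=(1.2195)
step 23: x0=(2.6547) x1=(-1.4321) x2=(0.3613) x3=(1.1988)
step 24: x0=(2.7105) x1=(-1.4499) x2=(0.3743) x3=(1.1793)
step 25: x0=(2.7669) x1=(-1.4679) x2=(0.3852) x3=(1.1613)
step 26: x0=(2.8238) x1=(-1.4863) x2=(0.3937) x3=(1.1448)
step 27: x0=(2.8814) x1=(-1.5048) x2=(0.3996) x3=(1.1300)
step 28: x0=(2.9394) x1=(-1.5237) x2=(0.4029) x3=(1.1172)
step 29: x0=(2.9979) x1=(-1.5427) x2=(0.4034) x3=(1.1063)
step 30: x0=(3.0569) x1=(-1.5620) x2=(0.4009) x3=(1.0976)
step 31: x0=(3.1163) x1=(-1.5815) x2=(0.3955) x3=(1.0910)
step 32: x0=(3.1760) x1=(-1.6013) x2=(0.3871) x3=(1.0866)
step 33: x0=(3.2362) x1=(-1.6213) x2=(0.3758) x3=(1.0844)
step 34: x0=(3.2967) x1=(-1.6415) x2=(0.3617) x3=(1.0843)
step 35: x0=(3.3576) x1=(-1.6619) x2=(0.3448) x3=(1.0863)
step 36: x0=(3.4188) x1=(-1.6825) x2=(0.3253) x3=(1.0903)

(-1.6825)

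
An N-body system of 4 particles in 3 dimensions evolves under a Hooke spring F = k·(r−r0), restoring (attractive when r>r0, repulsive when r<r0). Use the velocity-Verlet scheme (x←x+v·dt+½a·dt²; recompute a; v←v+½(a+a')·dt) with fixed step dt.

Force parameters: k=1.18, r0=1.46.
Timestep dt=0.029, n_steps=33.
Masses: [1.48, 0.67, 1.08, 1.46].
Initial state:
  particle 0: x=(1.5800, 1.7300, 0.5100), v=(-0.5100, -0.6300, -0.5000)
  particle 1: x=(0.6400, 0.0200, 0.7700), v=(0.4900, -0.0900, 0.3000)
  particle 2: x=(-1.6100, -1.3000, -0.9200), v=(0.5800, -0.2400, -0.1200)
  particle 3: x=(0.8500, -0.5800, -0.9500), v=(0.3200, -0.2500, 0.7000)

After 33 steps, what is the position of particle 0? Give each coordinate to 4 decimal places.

(0.4675, 0.2874, -0.3405)

step 0: x0=(1.5800, 1.7300, 0.5100) x1=(0.6400, 0.0200, 0.7700) x2=(-1.6100, -1.3000, -0.9200) x3=(0.8500, -0.5800, -0.9500)
step 1: x0=(1.5643, 1.7105, 0.4950) x1=(0.6535, 0.0171, 0.7777) x2=(-1.5911, -1.3055, -0.9226) x3=(0.8590, -0.5869, -0.9293)
step 2: x0=(1.5467, 1.6886, 0.4789) x1=(0.6657, 0.0136, 0.7835) x2=(-1.5682, -1.3083, -0.9235) x3=(0.8675, -0.5932, -0.9080)
step 3: x0=(1.5274, 1.6644, 0.4617) x1=(0.6765, 0.0095, 0.7874) x2=(-1.5414, -1.3082, -0.9227) x3=(0.8755, -0.5990, -0.8860)
step 4: x0=(1.5064, 1.6379, 0.4436) x1=(0.6859, 0.0048, 0.7893) x2=(-1.5106, -1.3054, -0.9202) x3=(0.8830, -0.6041, -0.8633)
step 5: x0=(1.4837, 1.6091, 0.4245) x1=(0.6939, -0.0006, 0.7894) x2=(-1.4760, -1.2998, -0.9160) x3=(0.8900, -0.6087, -0.8401)
step 6: x0=(1.4594, 1.5781, 0.4045) x1=(0.7005, -0.0067, 0.7876) x2=(-1.4376, -1.2916, -0.9102) x3=(0.8965, -0.6127, -0.8163)
step 7: x0=(1.4335, 1.5451, 0.3836) x1=(0.7057, -0.0135, 0.7841) x2=(-1.3956, -1.2809, -0.9027) x3=(0.9025, -0.6162, -0.7921)
step 8: x0=(1.4062, 1.5100, 0.3619) x1=(0.7096, -0.0209, 0.7789) x2=(-1.3501, -1.2675, -0.8936) x3=(0.9080, -0.6192, -0.7673)
step 9: x0=(1.3775, 1.4730, 0.3394) x1=(0.7121, -0.0290, 0.7720) x2=(-1.3013, -1.2518, -0.8829) x3=(0.9131, -0.6217, -0.7422)
step 10: x0=(1.3475, 1.4341, 0.3160) x1=(0.7133, -0.0378, 0.7636) x2=(-1.2492, -1.2336, -0.8708) x3=(0.9177, -0.6238, -0.7167)
step 11: x0=(1.3162, 1.3935, 0.2920) x1=(0.7133, -0.0473, 0.7538) x2=(-1.1941, -1.2133, -0.8571) x3=(0.9219, -0.6254, -0.6909)
step 12: x0=(1.2837, 1.3512, 0.2673) x1=(0.7121, -0.0574, 0.7426) x2=(-1.1360, -1.1907, -0.8421) x3=(0.9257, -0.6267, -0.6648)
step 13: x0=(1.2502, 1.3073, 0.2419) x1=(0.7097, -0.0681, 0.7302) x2=(-1.0752, -1.1661, -0.8258) x3=(0.9291, -0.6276, -0.6384)
step 14: x0=(1.2156, 1.2620, 0.2160) x1=(0.7062, -0.0795, 0.7167) x2=(-1.0119, -1.1396, -0.8082) x3=(0.9322, -0.6282, -0.6120)
step 15: x0=(1.1801, 1.2154, 0.1895) x1=(0.7016, -0.0914, 0.7022) x2=(-0.9463, -1.1112, -0.7894) x3=(0.9349, -0.6286, -0.5853)
step 16: x0=(1.1437, 1.1675, 0.1625) x1=(0.6961, -0.1039, 0.6868) x2=(-0.8785, -1.0812, -0.7695) x3=(0.9374, -0.6286, -0.5586)
step 17: x0=(1.1066, 1.1185, 0.1351) x1=(0.6896, -0.1169, 0.6708) x2=(-0.8088, -1.0496, -0.7486) x3=(0.9397, -0.6285, -0.5319)
step 18: x0=(1.0688, 1.0685, 0.1072) x1=(0.6823, -0.1304, 0.6542) x2=(-0.7374, -1.0167, -0.7267) x3=(0.9418, -0.6282, -0.5052)
step 19: x0=(1.0305, 1.0177, 0.0790) x1=(0.6742, -0.1443, 0.6372) x2=(-0.6645, -0.9824, -0.7041) x3=(0.9437, -0.6277, -0.4785)
step 20: x0=(0.9916, 0.9662, 0.0504) x1=(0.6654, -0.1587, 0.6200) x2=(-0.5903, -0.9470, -0.6807) x3=(0.9455, -0.6271, -0.4519)
step 21: x0=(0.9522, 0.9140, 0.0215) x1=(0.6560, -0.1733, 0.6028) x2=(-0.5151, -0.9107, -0.6567) x3=(0.9474, -0.6265, -0.4254)
step 22: x0=(0.9125, 0.8614, -0.0077) x1=(0.6460, -0.1883, 0.5856) x2=(-0.4391, -0.8735, -0.6322) x3=(0.9492, -0.6259, -0.3991)
step 23: x0=(0.8725, 0.8084, -0.0371) x1=(0.6356, -0.2036, 0.5688) x2=(-0.3624, -0.8356, -0.6073) x3=(0.9511, -0.6254, -0.3730)
step 24: x0=(0.8323, 0.7552, -0.0667) x1=(0.6247, -0.2191, 0.5524) x2=(-0.2854, -0.7972, -0.5821) x3=(0.9531, -0.6249, -0.3471)
step 25: x0=(0.7919, 0.7020, -0.0965) x1=(0.6135, -0.2347, 0.5366) x2=(-0.2082, -0.7585, -0.5567) x3=(0.9554, -0.6245, -0.3214)
step 26: x0=(0.7514, 0.6487, -0.1264) x1=(0.6019, -0.2505, 0.5217) x2=(-0.1311, -0.7194, -0.5313) x3=(0.9580, -0.6243, -0.2959)
step 27: x0=(0.7108, 0.5957, -0.1565) x1=(0.5901, -0.2664, 0.5078) x2=(-0.0542, -0.6803, -0.5060) x3=(0.9609, -0.6243, -0.2707)
step 28: x0=(0.6702, 0.5429, -0.1868) x1=(0.5780, -0.2822, 0.4952) x2=(0.0222, -0.6412, -0.4809) x3=(0.9643, -0.6246, -0.2458)
step 29: x0=(0.6297, 0.4906, -0.2172) x1=(0.5658, -0.2981, 0.4838) x2=(0.0981, -0.6022, -0.4561) x3=(0.9682, -0.6252, -0.2211)
step 30: x0=(0.5891, 0.4387, -0.2477) x1=(0.5533, -0.3140, 0.4741) x2=(0.1732, -0.5635, -0.4318) x3=(0.9727, -0.6261, -0.1966)
step 31: x0=(0.5486, 0.3875, -0.2785) x1=(0.5407, -0.3298, 0.4661) x2=(0.2475, -0.5252, -0.4081) x3=(0.9779, -0.6274, -0.1723)
step 32: x0=(0.5080, 0.3371, -0.3094) x1=(0.5277, -0.3455, 0.4600) x2=(0.3209, -0.4873, -0.3851) x3=(0.9838, -0.6292, -0.1482)
step 33: x0=(0.4675, 0.2874, -0.3405) x1=(0.5145, -0.3612, 0.4559) x2=(0.3934, -0.4499, -0.3629) x3=(0.9906, -0.6314, -0.1242)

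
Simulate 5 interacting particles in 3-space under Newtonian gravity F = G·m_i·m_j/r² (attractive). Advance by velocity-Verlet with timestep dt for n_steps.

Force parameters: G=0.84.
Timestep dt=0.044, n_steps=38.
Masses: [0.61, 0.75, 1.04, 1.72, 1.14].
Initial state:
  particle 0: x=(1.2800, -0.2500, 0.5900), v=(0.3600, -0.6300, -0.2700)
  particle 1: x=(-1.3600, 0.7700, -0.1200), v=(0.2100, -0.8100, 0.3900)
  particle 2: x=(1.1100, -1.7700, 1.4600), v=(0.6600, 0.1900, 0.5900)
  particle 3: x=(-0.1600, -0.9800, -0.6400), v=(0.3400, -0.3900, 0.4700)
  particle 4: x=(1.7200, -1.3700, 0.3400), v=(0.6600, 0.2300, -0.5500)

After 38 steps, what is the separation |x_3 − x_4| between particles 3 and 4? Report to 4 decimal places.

0.4508

step 0: x0=(1.2800, -0.2500, 0.5900) x1=(-1.3600, 0.7700, -0.1200) x2=(1.1100, -1.7700, 1.4600) x3=(-0.1600, -0.9800, -0.6400) x4=(1.7200, -1.3700, 0.3400)
step 1: x0=(1.2957, -0.2786, 0.5779) x1=(-1.3505, 0.7340, -0.1029) x2=(1.1392, -1.7613, 1.4853) x3=(-0.1448, -0.9971, -0.6190) x4=(1.7484, -1.3596, 0.3161)
step 2: x0=(1.3113, -0.3091, 0.5654) x1=(-1.3403, 0.6974, -0.0858) x2=(1.1685, -1.7518, 1.5091) x3=(-0.1291, -1.0140, -0.5975) x4=(1.7756, -1.3488, 0.2929)
step 3: x0=(1.3266, -0.3414, 0.5524) x1=(-1.3295, 0.6601, -0.0688) x2=(1.1980, -1.7416, 1.5317) x3=(-0.1128, -1.0308, -0.5753) x4=(1.8014, -1.3374, 0.2702)
step 4: x0=(1.3419, -0.3756, 0.5389) x1=(-1.3181, 0.6222, -0.0518) x2=(1.2277, -1.7307, 1.5529) x3=(-0.0960, -1.0474, -0.5526) x4=(1.8260, -1.3254, 0.2482)
step 5: x0=(1.3571, -0.4118, 0.5249) x1=(-1.3060, 0.5835, -0.0349) x2=(1.2574, -1.7192, 1.5728) x3=(-0.0786, -1.0638, -0.5292) x4=(1.8493, -1.3127, 0.2269)
step 6: x0=(1.3722, -0.4501, 0.5104) x1=(-1.2933, 0.5443, -0.0180) x2=(1.2872, -1.7070, 1.5914) x3=(-0.0607, -1.0801, -0.5053) x4=(1.8712, -1.2995, 0.2061)
step 7: x0=(1.3875, -0.4905, 0.4953) x1=(-1.2798, 0.5043, -0.0013) x2=(1.3170, -1.6941, 1.6087) x3=(-0.0422, -1.0961, -0.4808) x4=(1.8917, -1.2855, 0.1861)
step 8: x0=(1.4029, -0.5332, 0.4796) x1=(-1.2657, 0.4637, 0.0154) x2=(1.3468, -1.6807, 1.6247) x3=(-0.0230, -1.1119, -0.4558) x4=(1.9108, -1.2707, 0.1667)
step 9: x0=(1.4185, -0.5780, 0.4632) x1=(-1.2509, 0.4223, 0.0321) x2=(1.3766, -1.6667, 1.6394) x3=(-0.0032, -1.1275, -0.4301) x4=(1.9283, -1.2552, 0.1481)
step 10: x0=(1.4346, -0.6253, 0.4460) x1=(-1.2353, 0.3803, 0.0486) x2=(1.4063, -1.6521, 1.6528) x3=(0.0172, -1.1429, -0.4040) x4=(1.9442, -1.2389, 0.1303)
step 11: x0=(1.4512, -0.6750, 0.4279) x1=(-1.2189, 0.3376, 0.0651) x2=(1.4359, -1.6370, 1.6649) x3=(0.0383, -1.1580, -0.3772) x4=(1.9583, -1.2216, 0.1133)
step 12: x0=(1.4687, -0.7273, 0.4088) x1=(-1.2018, 0.2942, 0.0815) x2=(1.4655, -1.6213, 1.6757) x3=(0.0601, -1.1728, -0.3499) x4=(1.9705, -1.2034, 0.0973)
step 13: x0=(1.4873, -0.7823, 0.3884) x1=(-1.1840, 0.2501, 0.0978) x2=(1.4949, -1.6051, 1.6852) x3=(0.0826, -1.1874, -0.3220) x4=(1.9807, -1.1843, 0.0823)
step 14: x0=(1.5074, -0.8399, 0.3666) x1=(-1.1652, 0.2053, 0.1140) x2=(1.5241, -1.5883, 1.6933) x3=(0.1059, -1.2017, -0.2935) x4=(1.9884, -1.1640, 0.0686)
step 15: x0=(1.5296, -0.9003, 0.3429) x1=(-1.1457, 0.1598, 0.1301) x2=(1.5532, -1.5712, 1.7001) x3=(0.1300, -1.2157, -0.2645) x4=(1.9934, -1.1428, 0.0564)
step 16: x0=(1.5548, -0.9633, 0.3169) x1=(-1.1253, 0.1136, 0.1462) x2=(1.5821, -1.5535, 1.7055) x3=(0.1549, -1.2294, -0.2350) x4=(1.9953, -1.1205, 0.0458)
step 17: x0=(1.5839, -1.0286, 0.2880) x1=(-1.1040, 0.0667, 0.1621) x2=(1.6107, -1.5355, 1.7096) x3=(0.1807, -1.2428, -0.2049) x4=(1.9934, -1.0974, 0.0374)
step 18: x0=(1.6183, -1.0953, 0.2553) x1=(-1.0817, 0.0190, 0.1780) x2=(1.6391, -1.5170, 1.7122) x3=(0.2073, -1.2559, -0.1744) x4=(1.9869, -1.0738, 0.0315)
step 19: x0=(1.6600, -1.1619, 0.2178) x1=(-1.0586, -0.0294, 0.1937) x2=(1.6673, -1.4982, 1.7135) x3=(0.2349, -1.2686, -0.1433) x4=(1.9747, -1.0507, 0.0288)
step 20: x0=(1.7106, -1.2250, 0.1745) x1=(-1.0344, -0.0785, 0.2093) x2=(1.6952, -1.4790, 1.7133) x3=(0.2634, -1.2811, -0.1117) x4=(1.9560, -1.0297, 0.0299)
step 21: x0=(1.7708, -1.2794, 0.1251) x1=(-1.0092, -0.1284, 0.2249) x2=(1.7227, -1.4595, 1.7117) x3=(0.2929, -1.2932, -0.0797) x4=(1.9302, -1.0137, 0.0349)
step 22: x0=(1.8385, -1.3192, 0.0712) x1=(-0.9830, -0.1790, 0.2403) x2=(1.7499, -1.4398, 1.7086) x3=(0.3234, -1.3049, -0.0473) x4=(1.8985, -1.0059, 0.0430)
step 23: x0=(1.9082, -1.3413, 0.0162) x1=(-0.9556, -0.2304, 0.2557) x2=(1.7768, -1.4198, 1.7042) x3=(0.3549, -1.3163, -0.0145) x4=(1.8637, -1.0077, 0.0525)
step 24: x0=(1.9744, -1.3474, -0.0364) x1=(-0.9271, -0.2825, 0.2709) x2=(1.8033, -1.3995, 1.6983) x3=(0.3876, -1.3273, 0.0187) x4=(1.8288, -1.0185, 0.0616)
step 25: x0=(2.0341, -1.3417, -0.0849) x1=(-0.8974, -0.3353, 0.2860) x2=(1.8293, -1.3791, 1.6909) x3=(0.4213, -1.3379, 0.0523) x4=(1.7952, -1.0359, 0.0694)
step 26: x0=(2.0866, -1.3282, -0.1289) x1=(-0.8665, -0.3889, 0.3010) x2=(1.8549, -1.3584, 1.6820) x3=(0.4563, -1.3480, 0.0861) x4=(1.7634, -1.0579, 0.0756)
step 27: x0=(2.1319, -1.3098, -0.1685) x1=(-0.8342, -0.4432, 0.3160) x2=(1.8800, -1.3376, 1.6717) x3=(0.4925, -1.3576, 0.1203) x4=(1.7331, -1.0829, 0.0805)
step 28: x0=(2.1710, -1.2885, -0.2042) x1=(-0.8006, -0.4983, 0.3308) x2=(1.9045, -1.3166, 1.6599) x3=(0.5301, -1.3667, 0.1546) x4=(1.7037, -1.1099, 0.0844)
step 29: x0=(2.2043, -1.2654, -0.2365) x1=(-0.7656, -0.5541, 0.3455) x2=(1.9284, -1.2956, 1.6465) x3=(0.5691, -1.3753, 0.1892) x4=(1.6748, -1.1383, 0.0876)
step 30: x0=(2.2327, -1.2415, -0.2656) x1=(-0.7290, -0.6106, 0.3602) x2=(1.9516, -1.2744, 1.6315) x3=(0.6097, -1.3832, 0.2240) x4=(1.6457, -1.1677, 0.0904)
step 31: x0=(2.2566, -1.2172, -0.2919) x1=(-0.6909, -0.6678, 0.3748) x2=(1.9741, -1.2532, 1.6150) x3=(0.6521, -1.3905, 0.2588) x4=(1.6160, -1.1978, 0.0931)
step 32: x0=(2.2766, -1.1929, -0.3158) x1=(-0.6512, -0.7257, 0.3893) x2=(1.9958, -1.2320, 1.5969) x3=(0.6966, -1.3972, 0.2935) x4=(1.5850, -1.2284, 0.0961)
step 33: x0=(2.2931, -1.1688, -0.3374) x1=(-0.6098, -0.7843, 0.4037) x2=(2.0167, -1.2108, 1.5771) x3=(0.7432, -1.4031, 0.3281) x4=(1.5522, -1.2595, 0.0996)
step 34: x0=(2.3064, -1.1451, -0.3569) x1=(-0.5666, -0.8436, 0.4181) x2=(2.0366, -1.1897, 1.5557) x3=(0.7925, -1.4082, 0.3622) x4=(1.5168, -1.2911, 0.1043)
step 35: x0=(2.3168, -1.1219, -0.3744) x1=(-0.5215, -0.9034, 0.4324) x2=(2.0554, -1.1688, 1.5325) x3=(0.8448, -1.4126, 0.3956) x4=(1.4780, -1.3231, 0.1106)
step 36: x0=(2.3245, -1.0993, -0.3900) x1=(-0.4744, -0.9639, 0.4467) x2=(2.0732, -1.1481, 1.5077) x3=(0.9008, -1.4161, 0.4277) x4=(1.4350, -1.3554, 0.1194)
step 37: x0=(2.3298, -1.0773, -0.4039) x1=(-0.4253, -1.0248, 0.4609) x2=(2.0898, -1.1276, 1.4811) x3=(0.9611, -1.4188, 0.4576) x4=(1.3864, -1.3882, 0.1322)
step 38: x0=(2.3328, -1.0558, -0.4160) x1=(-0.3741, -1.0863, 0.4751) x2=(2.1050, -1.1075, 1.4527) x3=(1.0268, -1.4208, 0.4839) x4=(1.3308, -1.4210, 0.1511)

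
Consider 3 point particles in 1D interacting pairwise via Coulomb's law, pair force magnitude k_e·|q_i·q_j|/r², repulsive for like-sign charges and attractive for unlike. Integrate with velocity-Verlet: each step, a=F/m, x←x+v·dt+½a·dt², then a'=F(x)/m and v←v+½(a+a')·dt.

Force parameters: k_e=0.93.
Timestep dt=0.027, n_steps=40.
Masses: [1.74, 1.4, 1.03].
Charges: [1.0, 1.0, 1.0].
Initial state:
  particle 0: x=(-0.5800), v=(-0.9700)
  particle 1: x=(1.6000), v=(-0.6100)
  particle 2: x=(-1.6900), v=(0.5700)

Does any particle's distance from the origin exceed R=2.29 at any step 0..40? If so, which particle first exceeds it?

no

step 0: x0=(-0.5800) x1=(1.6000) x2=(-1.6900)
step 1: x0=(-0.6061) x1=(1.5836) x2=(-1.6749)
step 2: x0=(-0.6319) x1=(1.5674) x2=(-1.6605)
step 3: x0=(-0.6574) x1=(1.5512) x2=(-1.6467)
step 4: x0=(-0.6826) x1=(1.5353) x2=(-1.6337)
step 5: x0=(-0.7075) x1=(1.5195) x2=(-1.6214)
step 6: x0=(-0.7319) x1=(1.5038) x2=(-1.6100)
step 7: x0=(-0.7560) x1=(1.4883) x2=(-1.5996)
step 8: x0=(-0.7796) x1=(1.4729) x2=(-1.5901)
step 9: x0=(-0.8026) x1=(1.4577) x2=(-1.5817)
step 10: x0=(-0.8251) x1=(1.4426) x2=(-1.5745)
step 11: x0=(-0.8470) x1=(1.4277) x2=(-1.5685)
step 12: x0=(-0.8682) x1=(1.4129) x2=(-1.5638)
step 13: x0=(-0.8886) x1=(1.3983) x2=(-1.5606)
step 14: x0=(-0.9083) x1=(1.3838) x2=(-1.5589)
step 15: x0=(-0.9271) x1=(1.3695) x2=(-1.5588)
step 16: x0=(-0.9451) x1=(1.3553) x2=(-1.5605)
step 17: x0=(-0.9620) x1=(1.3412) x2=(-1.5640)
step 18: x0=(-0.9780) x1=(1.3274) x2=(-1.5694)
step 19: x0=(-0.9929) x1=(1.3136) x2=(-1.5767)
step 20: x0=(-1.0068) x1=(1.3000) x2=(-1.5860)
step 21: x0=(-1.0196) x1=(1.2866) x2=(-1.5974)
step 22: x0=(-1.0313) x1=(1.2733) x2=(-1.6109)
step 23: x0=(-1.0418) x1=(1.2601) x2=(-1.6263)
step 24: x0=(-1.0514) x1=(1.2471) x2=(-1.6438)
step 25: x0=(-1.0599) x1=(1.2343) x2=(-1.6633)
step 26: x0=(-1.0674) x1=(1.2216) x2=(-1.6846)
step 27: x0=(-1.0739) x1=(1.2090) x2=(-1.7077)
step 28: x0=(-1.0796) x1=(1.1966) x2=(-1.7326)
step 29: x0=(-1.0844) x1=(1.1844) x2=(-1.7590)
step 30: x0=(-1.0884) x1=(1.1723) x2=(-1.7870)
step 31: x0=(-1.0917) x1=(1.1604) x2=(-1.8164)
step 32: x0=(-1.0943) x1=(1.1486) x2=(-1.8472)
step 33: x0=(-1.0964) x1=(1.1369) x2=(-1.8791)
step 34: x0=(-1.0979) x1=(1.1254) x2=(-1.9123)
step 35: x0=(-1.0988) x1=(1.1141) x2=(-1.9464)
step 36: x0=(-1.0993) x1=(1.1029) x2=(-1.9816)
step 37: x0=(-1.0994) x1=(1.0918) x2=(-2.0177)
step 38: x0=(-1.0991) x1=(1.0809) x2=(-2.0546)
step 39: x0=(-1.0985) x1=(1.0702) x2=(-2.0923)
step 40: x0=(-1.0975) x1=(1.0596) x2=(-2.1308)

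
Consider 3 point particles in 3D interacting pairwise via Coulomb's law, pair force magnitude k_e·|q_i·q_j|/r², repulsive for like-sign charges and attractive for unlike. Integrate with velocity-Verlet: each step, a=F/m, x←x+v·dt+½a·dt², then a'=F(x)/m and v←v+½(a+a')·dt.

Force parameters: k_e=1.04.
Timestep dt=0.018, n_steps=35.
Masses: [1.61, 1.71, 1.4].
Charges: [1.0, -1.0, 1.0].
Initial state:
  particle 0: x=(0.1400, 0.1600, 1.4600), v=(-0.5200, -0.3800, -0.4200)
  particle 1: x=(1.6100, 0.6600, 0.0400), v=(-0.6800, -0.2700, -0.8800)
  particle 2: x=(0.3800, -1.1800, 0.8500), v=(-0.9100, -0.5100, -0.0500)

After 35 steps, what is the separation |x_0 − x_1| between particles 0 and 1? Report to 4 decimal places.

step 0: x0=(0.1400, 0.1600, 1.4600) x1=(1.6100, 0.6600, 0.0400) x2=(0.3800, -1.1800, 0.8500)
step 1: x0=(0.1306, 0.1532, 1.4524) x1=(1.5977, 0.6551, 0.0242) x2=(0.3636, -1.1892, 0.8491)
step 2: x0=(0.1213, 0.1465, 1.4449) x1=(1.5854, 0.6502, 0.0084) x2=(0.3473, -1.1985, 0.8481)
step 3: x0=(0.1120, 0.1399, 1.4373) x1=(1.5731, 0.6452, -0.0073) x2=(0.3310, -1.2078, 0.8470)
step 4: x0=(0.1027, 0.1334, 1.4298) x1=(1.5606, 0.6403, -0.0230) x2=(0.3148, -1.2172, 0.8459)
step 5: x0=(0.0934, 0.1270, 1.4223) x1=(1.5482, 0.6352, -0.0387) x2=(0.2986, -1.2267, 0.8448)
step 6: x0=(0.0842, 0.1207, 1.4147) x1=(1.5357, 0.6302, -0.0543) x2=(0.2824, -1.2362, 0.8435)
step 7: x0=(0.0749, 0.1145, 1.4072) x1=(1.5231, 0.6251, -0.0698) x2=(0.2663, -1.2459, 0.8423)
step 8: x0=(0.0657, 0.1084, 1.3997) x1=(1.5105, 0.6199, -0.0854) x2=(0.2502, -1.2555, 0.8409)
step 9: x0=(0.0565, 0.1024, 1.3922) x1=(1.4979, 0.6147, -0.1008) x2=(0.2341, -1.2653, 0.8395)
step 10: x0=(0.0473, 0.0964, 1.3847) x1=(1.4852, 0.6095, -0.1163) x2=(0.2181, -1.2751, 0.8381)
step 11: x0=(0.0382, 0.0906, 1.3772) x1=(1.4724, 0.6043, -0.1317) x2=(0.2021, -1.2850, 0.8366)
step 12: x0=(0.0290, 0.0849, 1.3697) x1=(1.4597, 0.5990, -0.1470) x2=(0.1861, -1.2949, 0.8350)
step 13: x0=(0.0199, 0.0793, 1.3621) x1=(1.4468, 0.5937, -0.1623) x2=(0.1702, -1.3050, 0.8334)
step 14: x0=(0.0108, 0.0738, 1.3546) x1=(1.4340, 0.5884, -0.1776) x2=(0.1543, -1.3151, 0.8318)
step 15: x0=(0.0017, 0.0683, 1.3471) x1=(1.4210, 0.5830, -0.1928) x2=(0.1384, -1.3252, 0.8300)
step 16: x0=(-0.0073, 0.0630, 1.3396) x1=(1.4081, 0.5776, -0.2080) x2=(0.1226, -1.3355, 0.8283)
step 17: x0=(-0.0164, 0.0578, 1.3321) x1=(1.3951, 0.5721, -0.2231) x2=(0.1067, -1.3458, 0.8264)
step 18: x0=(-0.0254, 0.0527, 1.3246) x1=(1.3820, 0.5666, -0.2382) x2=(0.0910, -1.3562, 0.8246)
step 19: x0=(-0.0344, 0.0476, 1.3171) x1=(1.3689, 0.5611, -0.2533) x2=(0.0752, -1.3666, 0.8226)
step 20: x0=(-0.0434, 0.0427, 1.3096) x1=(1.3558, 0.5556, -0.2683) x2=(0.0595, -1.3772, 0.8207)
step 21: x0=(-0.0523, 0.0379, 1.3021) x1=(1.3426, 0.5500, -0.2833) x2=(0.0438, -1.3878, 0.8186)
step 22: x0=(-0.0613, 0.0331, 1.2946) x1=(1.3294, 0.5444, -0.2982) x2=(0.0281, -1.3985, 0.8166)
step 23: x0=(-0.0702, 0.0285, 1.2871) x1=(1.3162, 0.5387, -0.3131) x2=(0.0124, -1.4092, 0.8144)
step 24: x0=(-0.0790, 0.0239, 1.2796) x1=(1.3029, 0.5330, -0.3279) x2=(-0.0032, -1.4200, 0.8123)
step 25: x0=(-0.0879, 0.0195, 1.2720) x1=(1.2895, 0.5273, -0.3427) x2=(-0.0188, -1.4309, 0.8100)
step 26: x0=(-0.0967, 0.0151, 1.2645) x1=(1.2762, 0.5216, -0.3574) x2=(-0.0344, -1.4419, 0.8078)
step 27: x0=(-0.1055, 0.0109, 1.2570) x1=(1.2627, 0.5158, -0.3721) x2=(-0.0500, -1.4529, 0.8055)
step 28: x0=(-0.1143, 0.0067, 1.2494) x1=(1.2493, 0.5100, -0.3868) x2=(-0.0656, -1.4641, 0.8031)
step 29: x0=(-0.1231, 0.0027, 1.2419) x1=(1.2358, 0.5042, -0.4014) x2=(-0.0811, -1.4752, 0.8007)
step 30: x0=(-0.1318, -0.0013, 1.2343) x1=(1.2222, 0.4983, -0.4160) x2=(-0.0966, -1.4865, 0.7982)
step 31: x0=(-0.1405, -0.0052, 1.2268) x1=(1.2087, 0.4925, -0.4305) x2=(-0.1121, -1.4978, 0.7957)
step 32: x0=(-0.1492, -0.0090, 1.2192) x1=(1.1950, 0.4865, -0.4450) x2=(-0.1276, -1.5092, 0.7932)
step 33: x0=(-0.1579, -0.0127, 1.2116) x1=(1.1814, 0.4806, -0.4595) x2=(-0.1430, -1.5207, 0.7906)
step 34: x0=(-0.1665, -0.0163, 1.2040) x1=(1.1677, 0.4746, -0.4739) x2=(-0.1584, -1.5322, 0.7880)
step 35: x0=(-0.1751, -0.0198, 1.1964) x1=(1.1540, 0.4686, -0.4882) x2=(-0.1739, -1.5439, 0.7854)

2.2007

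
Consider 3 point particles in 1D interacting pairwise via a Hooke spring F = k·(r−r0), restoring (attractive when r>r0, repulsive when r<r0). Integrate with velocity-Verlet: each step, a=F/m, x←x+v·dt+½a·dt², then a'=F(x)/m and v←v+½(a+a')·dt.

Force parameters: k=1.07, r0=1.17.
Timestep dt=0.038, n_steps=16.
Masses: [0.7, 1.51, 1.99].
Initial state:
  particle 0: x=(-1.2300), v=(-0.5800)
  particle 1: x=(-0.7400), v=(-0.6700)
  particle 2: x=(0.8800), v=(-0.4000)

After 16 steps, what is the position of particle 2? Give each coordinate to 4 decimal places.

(0.4980)

step 0: x0=(-1.2300) x1=(-0.7400) x2=(0.8800)
step 1: x0=(-1.2518) x1=(-0.7649) x2=(0.8643)
step 2: x0=(-1.2729) x1=(-0.7886) x2=(0.8474)
step 3: x0=(-1.2935) x1=(-0.8111) x2=(0.8295)
step 4: x0=(-1.3135) x1=(-0.8325) x2=(0.8105)
step 5: x0=(-1.3329) x1=(-0.8526) x2=(0.7903)
step 6: x0=(-1.3518) x1=(-0.8716) x2=(0.7691)
step 7: x0=(-1.3700) x1=(-0.8894) x2=(0.7467)
step 8: x0=(-1.3877) x1=(-0.9060) x2=(0.7233)
step 9: x0=(-1.4049) x1=(-0.9214) x2=(0.6987)
step 10: x0=(-1.4214) x1=(-0.9357) x2=(0.6731)
step 11: x0=(-1.4375) x1=(-0.9488) x2=(0.6464)
step 12: x0=(-1.4530) x1=(-0.9608) x2=(0.6187)
step 13: x0=(-1.4681) x1=(-0.9717) x2=(0.5900)
step 14: x0=(-1.4827) x1=(-0.9814) x2=(0.5603)
step 15: x0=(-1.4968) x1=(-0.9901) x2=(0.5296)
step 16: x0=(-1.5105) x1=(-0.9978) x2=(0.4980)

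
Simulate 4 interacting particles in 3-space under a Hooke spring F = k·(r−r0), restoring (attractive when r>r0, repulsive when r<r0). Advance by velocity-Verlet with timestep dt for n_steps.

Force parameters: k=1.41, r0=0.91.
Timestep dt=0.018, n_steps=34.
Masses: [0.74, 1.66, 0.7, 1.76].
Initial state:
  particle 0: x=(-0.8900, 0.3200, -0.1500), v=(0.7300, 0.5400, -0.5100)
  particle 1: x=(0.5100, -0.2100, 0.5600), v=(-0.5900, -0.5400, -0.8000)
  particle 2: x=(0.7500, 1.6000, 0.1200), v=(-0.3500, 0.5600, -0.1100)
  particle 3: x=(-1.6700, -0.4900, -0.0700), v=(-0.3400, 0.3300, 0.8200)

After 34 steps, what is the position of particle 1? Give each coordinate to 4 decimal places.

(-0.0759, -0.3632, -0.0142)

step 0: x0=(-0.8900, 0.3200, -0.1500) x1=(0.5100, -0.2100, 0.5600) x2=(0.7500, 1.6000, 0.1200) x3=(-1.6700, -0.4900, -0.0700)
step 1: x0=(-0.8764, 0.3298, -0.1590) x1=(0.4991, -0.2196, 0.5455) x2=(0.7428, 1.6091, 0.1180) x3=(-1.6757, -0.4838, -0.0552)
step 2: x0=(-0.8620, 0.3398, -0.1678) x1=(0.4878, -0.2289, 0.5307) x2=(0.7338, 1.6160, 0.1160) x3=(-1.6806, -0.4772, -0.0402)
step 3: x0=(-0.8468, 0.3500, -0.1762) x1=(0.4759, -0.2379, 0.5157) x2=(0.7230, 1.6209, 0.1139) x3=(-1.6846, -0.4701, -0.0252)
step 4: x0=(-0.8308, 0.3604, -0.1843) x1=(0.4636, -0.2466, 0.5004) x2=(0.7104, 1.6238, 0.1118) x3=(-1.6878, -0.4625, -0.0100)
step 5: x0=(-0.8141, 0.3709, -0.1921) x1=(0.4508, -0.2550, 0.4850) x2=(0.6960, 1.6246, 0.1097) x3=(-1.6902, -0.4544, 0.0052)
step 6: x0=(-0.7967, 0.3815, -0.1996) x1=(0.4376, -0.2631, 0.4693) x2=(0.6800, 1.6233, 0.1075) x3=(-1.6918, -0.4459, 0.0206)
step 7: x0=(-0.7786, 0.3922, -0.2068) x1=(0.4239, -0.2708, 0.4534) x2=(0.6622, 1.6199, 0.1053) x3=(-1.6925, -0.4368, 0.0359)
step 8: x0=(-0.7599, 0.4030, -0.2137) x1=(0.4098, -0.2783, 0.4374) x2=(0.6428, 1.6146, 0.1031) x3=(-1.6924, -0.4274, 0.0514)
step 9: x0=(-0.7406, 0.4139, -0.2203) x1=(0.3952, -0.2854, 0.4211) x2=(0.6217, 1.6072, 0.1009) x3=(-1.6916, -0.4175, 0.0669)
step 10: x0=(-0.7209, 0.4249, -0.2266) x1=(0.3802, -0.2922, 0.4047) x2=(0.5991, 1.5979, 0.0987) x3=(-1.6899, -0.4071, 0.0824)
step 11: x0=(-0.7006, 0.4359, -0.2325) x1=(0.3649, -0.2986, 0.3882) x2=(0.5749, 1.5866, 0.0964) x3=(-1.6874, -0.3963, 0.0980)
step 12: x0=(-0.6800, 0.4469, -0.2382) x1=(0.3491, -0.3047, 0.3714) x2=(0.5492, 1.5734, 0.0942) x3=(-1.6841, -0.3850, 0.1136)
step 13: x0=(-0.6589, 0.4579, -0.2436) x1=(0.3330, -0.3105, 0.3546) x2=(0.5220, 1.5583, 0.0920) x3=(-1.6800, -0.3733, 0.1291)
step 14: x0=(-0.6375, 0.4688, -0.2486) x1=(0.3164, -0.3160, 0.3376) x2=(0.4934, 1.5414, 0.0897) x3=(-1.6752, -0.3611, 0.1447)
step 15: x0=(-0.6159, 0.4797, -0.2534) x1=(0.2996, -0.3211, 0.3205) x2=(0.4635, 1.5227, 0.0875) x3=(-1.6696, -0.3486, 0.1603)
step 16: x0=(-0.5940, 0.4905, -0.2579) x1=(0.2823, -0.3259, 0.3033) x2=(0.4324, 1.5023, 0.0853) x3=(-1.6633, -0.3356, 0.1758)
step 17: x0=(-0.5720, 0.5013, -0.2621) x1=(0.2648, -0.3304, 0.2859) x2=(0.3999, 1.4803, 0.0832) x3=(-1.6562, -0.3223, 0.1913)
step 18: x0=(-0.5498, 0.5119, -0.2660) x1=(0.2468, -0.3346, 0.2685) x2=(0.3664, 1.4566, 0.0810) x3=(-1.6484, -0.3085, 0.2067)
step 19: x0=(-0.5275, 0.5223, -0.2697) x1=(0.2286, -0.3384, 0.2511) x2=(0.3317, 1.4314, 0.0789) x3=(-1.6399, -0.2944, 0.2221)
step 20: x0=(-0.5052, 0.5326, -0.2731) x1=(0.2101, -0.3419, 0.2335) x2=(0.2959, 1.4047, 0.0769) x3=(-1.6307, -0.2799, 0.2374)
step 21: x0=(-0.4830, 0.5427, -0.2762) x1=(0.1913, -0.3452, 0.2159) x2=(0.2592, 1.3766, 0.0749) x3=(-1.6208, -0.2651, 0.2527)
step 22: x0=(-0.4608, 0.5526, -0.2790) x1=(0.1722, -0.3481, 0.1983) x2=(0.2216, 1.3472, 0.0730) x3=(-1.6103, -0.2499, 0.2678)
step 23: x0=(-0.4387, 0.5622, -0.2817) x1=(0.1528, -0.3507, 0.1806) x2=(0.1831, 1.3165, 0.0711) x3=(-1.5991, -0.2344, 0.2829)
step 24: x0=(-0.4168, 0.5716, -0.2841) x1=(0.1331, -0.3531, 0.1629) x2=(0.1439, 1.2846, 0.0694) x3=(-1.5873, -0.2185, 0.2978)
step 25: x0=(-0.3950, 0.5806, -0.2862) x1=(0.1132, -0.3552, 0.1451) x2=(0.1040, 1.2516, 0.0677) x3=(-1.5749, -0.2024, 0.3126)
step 26: x0=(-0.3735, 0.5894, -0.2882) x1=(0.0931, -0.3570, 0.1274) x2=(0.0634, 1.2176, 0.0662) x3=(-1.5619, -0.1860, 0.3273)
step 27: x0=(-0.3523, 0.5978, -0.2900) x1=(0.0727, -0.3586, 0.1096) x2=(0.0222, 1.1827, 0.0648) x3=(-1.5483, -0.1693, 0.3419)
step 28: x0=(-0.3313, 0.6058, -0.2916) x1=(0.0520, -0.3599, 0.0919) x2=(-0.0195, 1.1469, 0.0635) x3=(-1.5342, -0.1523, 0.3564)
step 29: x0=(-0.3107, 0.6135, -0.2930) x1=(0.0312, -0.3610, 0.0741) x2=(-0.0617, 1.1104, 0.0625) x3=(-1.5196, -0.1351, 0.3707)
step 30: x0=(-0.2904, 0.6207, -0.2943) x1=(0.0102, -0.3618, 0.0564) x2=(-0.1043, 1.0732, 0.0616) x3=(-1.5044, -0.1177, 0.3848)
step 31: x0=(-0.2705, 0.6275, -0.2956) x1=(-0.0111, -0.3624, 0.0387) x2=(-0.1472, 1.0354, 0.0609) x3=(-1.4888, -0.1000, 0.3988)
step 32: x0=(-0.2509, 0.6339, -0.2967) x1=(-0.0325, -0.3629, 0.0210) x2=(-0.1906, 0.9970, 0.0605) x3=(-1.4727, -0.0822, 0.4127)
step 33: x0=(-0.2316, 0.6398, -0.2978) x1=(-0.0542, -0.3631, 0.0034) x2=(-0.2342, 0.9583, 0.0604) x3=(-1.4561, -0.0642, 0.4263)
step 34: x0=(-0.2127, 0.6453, -0.2989) x1=(-0.0759, -0.3632, -0.0142) x2=(-0.2782, 0.9191, 0.0606) x3=(-1.4392, -0.0460, 0.4399)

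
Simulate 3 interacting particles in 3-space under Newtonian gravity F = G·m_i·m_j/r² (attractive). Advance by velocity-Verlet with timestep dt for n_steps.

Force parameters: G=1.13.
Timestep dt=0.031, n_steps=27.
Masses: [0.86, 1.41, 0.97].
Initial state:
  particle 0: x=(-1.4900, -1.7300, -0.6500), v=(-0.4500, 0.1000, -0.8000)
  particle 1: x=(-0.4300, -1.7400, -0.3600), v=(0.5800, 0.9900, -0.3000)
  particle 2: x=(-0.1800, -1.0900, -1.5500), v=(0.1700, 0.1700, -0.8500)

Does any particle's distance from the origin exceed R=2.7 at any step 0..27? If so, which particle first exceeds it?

no

step 0: x0=(-1.4900, -1.7300, -0.6500) x1=(-0.4300, -1.7400, -0.3600) x2=(-0.1800, -1.0900, -1.5500)
step 1: x0=(-1.5032, -1.7268, -0.6747) x1=(-0.4123, -1.7092, -0.3696) x2=(-0.1749, -1.0850, -1.5759)
step 2: x0=(-1.5150, -1.7235, -0.6993) x1=(-0.3953, -1.6781, -0.3800) x2=(-0.1702, -1.0804, -1.6010)
step 3: x0=(-1.5254, -1.7200, -0.7238) x1=(-0.3788, -1.6468, -0.3910) x2=(-0.1659, -1.0764, -1.6251)
step 4: x0=(-1.5346, -1.7164, -0.7481) x1=(-0.3629, -1.6154, -0.4026) x2=(-0.1619, -1.0727, -1.6484)
step 5: x0=(-1.5425, -1.7125, -0.7723) x1=(-0.3474, -1.5837, -0.4150) x2=(-0.1583, -1.0695, -1.6709)
step 6: x0=(-1.5492, -1.7084, -0.7965) x1=(-0.3325, -1.5519, -0.4281) x2=(-0.1551, -1.0667, -1.6924)
step 7: x0=(-1.5547, -1.7040, -0.8205) x1=(-0.3180, -1.5200, -0.4418) x2=(-0.1521, -1.0644, -1.7130)
step 8: x0=(-1.5592, -1.6995, -0.8444) x1=(-0.3040, -1.4880, -0.4562) x2=(-0.1495, -1.0624, -1.7326)
step 9: x0=(-1.5626, -1.6946, -0.8682) x1=(-0.2904, -1.4559, -0.4713) x2=(-0.1473, -1.0607, -1.7514)
step 10: x0=(-1.5649, -1.6895, -0.8920) x1=(-0.2772, -1.4237, -0.4872) x2=(-0.1453, -1.0594, -1.7692)
step 11: x0=(-1.5662, -1.6841, -0.9157) x1=(-0.2645, -1.3914, -0.5037) x2=(-0.1437, -1.0585, -1.7860)
step 12: x0=(-1.5665, -1.6785, -0.9393) x1=(-0.2521, -1.3591, -0.5209) x2=(-0.1424, -1.0579, -1.8019)
step 13: x0=(-1.5658, -1.6725, -0.9628) x1=(-0.2401, -1.3267, -0.5389) x2=(-0.1413, -1.0575, -1.8167)
step 14: x0=(-1.5642, -1.6663, -0.9863) x1=(-0.2285, -1.2943, -0.5576) x2=(-0.1406, -1.0575, -1.8306)
step 15: x0=(-1.5616, -1.6597, -1.0097) x1=(-0.2172, -1.2620, -0.5770) x2=(-0.1403, -1.0577, -1.8434)
step 16: x0=(-1.5581, -1.6529, -1.0331) x1=(-0.2063, -1.2296, -0.5972) x2=(-0.1402, -1.0582, -1.8552)
step 17: x0=(-1.5537, -1.6457, -1.0565) x1=(-0.1958, -1.1973, -0.6182) x2=(-0.1404, -1.0589, -1.8658)
step 18: x0=(-1.5484, -1.6382, -1.0798) x1=(-0.1856, -1.1650, -0.6400) x2=(-0.1409, -1.0598, -1.8754)
step 19: x0=(-1.5422, -1.6304, -1.1031) x1=(-0.1757, -1.1328, -0.6625) x2=(-0.1417, -1.0610, -1.8838)
step 20: x0=(-1.5351, -1.6222, -1.1263) x1=(-0.1662, -1.1007, -0.6859) x2=(-0.1428, -1.0622, -1.8911)
step 21: x0=(-1.5270, -1.6137, -1.1496) x1=(-0.1570, -1.0687, -0.7101) x2=(-0.1441, -1.0637, -1.8972)
step 22: x0=(-1.5181, -1.6048, -1.1728) x1=(-0.1482, -1.0369, -0.7352) x2=(-0.1458, -1.0652, -1.9020)
step 23: x0=(-1.5083, -1.5956, -1.1960) x1=(-0.1398, -1.0052, -0.7611) x2=(-0.1478, -1.0668, -1.9055)
step 24: x0=(-1.4977, -1.5860, -1.2192) x1=(-0.1316, -0.9737, -0.7880) x2=(-0.1500, -1.0685, -1.9078)
step 25: x0=(-1.4861, -1.5760, -1.2424) x1=(-0.1238, -0.9424, -0.8158) x2=(-0.1526, -1.0702, -1.9086)
step 26: x0=(-1.4736, -1.5656, -1.2656) x1=(-0.1164, -0.9113, -0.8446) x2=(-0.1554, -1.0719, -1.9081)
step 27: x0=(-1.4601, -1.5549, -1.2889) x1=(-0.1094, -0.8806, -0.8744) x2=(-0.1585, -1.0735, -1.9060)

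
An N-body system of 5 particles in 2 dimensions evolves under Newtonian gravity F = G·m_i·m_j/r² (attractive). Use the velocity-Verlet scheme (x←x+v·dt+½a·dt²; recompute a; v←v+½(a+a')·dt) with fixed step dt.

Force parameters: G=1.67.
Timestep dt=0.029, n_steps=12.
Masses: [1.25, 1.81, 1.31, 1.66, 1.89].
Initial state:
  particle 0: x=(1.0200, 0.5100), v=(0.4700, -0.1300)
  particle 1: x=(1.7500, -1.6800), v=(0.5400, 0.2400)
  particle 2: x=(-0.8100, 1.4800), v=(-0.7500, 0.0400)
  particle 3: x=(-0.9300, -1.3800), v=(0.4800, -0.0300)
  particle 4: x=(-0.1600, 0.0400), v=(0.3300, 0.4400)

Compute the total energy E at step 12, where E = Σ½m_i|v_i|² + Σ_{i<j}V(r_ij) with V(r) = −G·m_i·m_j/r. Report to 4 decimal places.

-18.2127

step 0: x0=(1.0200, 0.5100) x1=(1.7500, -1.6800) x2=(-0.8100, 1.4800) x3=(-0.9300, -1.3800) x4=(-0.1600, 0.0400)
step 1: x0=(1.0326, 0.5057) x1=(1.7653, -1.6727) x2=(-0.8313, 1.4804) x3=(-0.9156, -1.3802) x4=(-0.1501, 0.0528)
step 2: x0=(1.0433, 0.5003) x1=(1.7797, -1.6647) x2=(-0.8517, 1.4792) x3=(-0.9001, -1.3793) x4=(-0.1397, 0.0656)
step 3: x0=(1.0519, 0.4938) x1=(1.7934, -1.6560) x2=(-0.8712, 1.4765) x3=(-0.8837, -1.3770) x4=(-0.1287, 0.0784)
step 4: x0=(1.0586, 0.4863) x1=(1.8063, -1.6465) x2=(-0.8898, 1.4723) x3=(-0.8663, -1.3736) x4=(-0.1171, 0.0912)
step 5: x0=(1.0631, 0.4777) x1=(1.8184, -1.6364) x2=(-0.9074, 1.4666) x3=(-0.8480, -1.3689) x4=(-0.1049, 0.1040)
step 6: x0=(1.0656, 0.4680) x1=(1.8297, -1.6256) x2=(-0.9241, 1.4595) x3=(-0.8286, -1.3629) x4=(-0.0920, 0.1167)
step 7: x0=(1.0660, 0.4573) x1=(1.8401, -1.6141) x2=(-0.9397, 1.4508) x3=(-0.8084, -1.3558) x4=(-0.0785, 0.1294)
step 8: x0=(1.0642, 0.4455) x1=(1.8498, -1.6018) x2=(-0.9544, 1.4407) x3=(-0.7871, -1.3473) x4=(-0.0643, 0.1421)
step 9: x0=(1.0601, 0.4326) x1=(1.8586, -1.5888) x2=(-0.9680, 1.4292) x3=(-0.7649, -1.3377) x4=(-0.0494, 0.1547)
step 10: x0=(1.0536, 0.4186) x1=(1.8666, -1.5751) x2=(-0.9806, 1.4162) x3=(-0.7417, -1.3267) x4=(-0.0337, 0.1672)
step 11: x0=(1.0447, 0.4035) x1=(1.8738, -1.5607) x2=(-0.9921, 1.4018) x3=(-0.7176, -1.3145) x4=(-0.0171, 0.1795)
step 12: x0=(1.0332, 0.3873) x1=(1.8800, -1.5455) x2=(-1.0024, 1.3860) x3=(-0.6925, -1.3010) x4=(0.0003, 0.1918)
step 0 velocities: v0=(0.4700, -0.1300) v1=(0.5400, 0.2400) v2=(-0.7500, 0.0400) v3=(0.4800, -0.0300) v4=(0.3300, 0.4400)
step 0: KE=1.3120, PE=-19.5256, E=-18.2136
step 12 velocities: v0=(-0.4437, -0.5766) v1=(0.2012, 0.5357) v2=(-0.3373, -0.5695) v3=(0.8826, 0.4889) v4=(0.6191, 0.4189)
step 12: KE=2.2871, PE=-20.4998, E=-18.2127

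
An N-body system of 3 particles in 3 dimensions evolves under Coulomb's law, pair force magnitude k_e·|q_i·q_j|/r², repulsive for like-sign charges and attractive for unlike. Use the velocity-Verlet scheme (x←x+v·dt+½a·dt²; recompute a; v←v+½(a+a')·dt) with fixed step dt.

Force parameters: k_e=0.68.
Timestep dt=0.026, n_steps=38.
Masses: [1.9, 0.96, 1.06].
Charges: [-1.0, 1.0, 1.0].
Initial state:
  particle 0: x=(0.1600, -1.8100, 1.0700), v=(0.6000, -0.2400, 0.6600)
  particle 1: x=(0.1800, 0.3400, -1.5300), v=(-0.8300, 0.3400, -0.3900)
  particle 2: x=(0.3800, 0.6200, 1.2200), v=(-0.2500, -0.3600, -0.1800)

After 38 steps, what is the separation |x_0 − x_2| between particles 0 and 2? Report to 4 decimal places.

2.3869

step 0: x0=(0.1600, -1.8100, 1.0700) x1=(0.1800, 0.3400, -1.5300) x2=(0.3800, 0.6200, 1.2200)
step 1: x0=(0.1756, -1.8162, 1.0872) x1=(0.1584, 0.3488, -1.5402) x2=(0.3735, 0.6106, 1.2153)
step 2: x0=(0.1912, -1.8224, 1.1043) x1=(0.1368, 0.3576, -1.5503) x2=(0.3670, 0.6011, 1.2107)
step 3: x0=(0.2068, -1.8285, 1.1214) x1=(0.1152, 0.3664, -1.5606) x2=(0.3605, 0.5916, 1.2062)
step 4: x0=(0.2224, -1.8345, 1.1385) x1=(0.0936, 0.3751, -1.5708) x2=(0.3540, 0.5820, 1.2017)
step 5: x0=(0.2380, -1.8405, 1.1556) x1=(0.0720, 0.3838, -1.5811) x2=(0.3475, 0.5724, 1.1973)
step 6: x0=(0.2536, -1.8465, 1.1727) x1=(0.0504, 0.3925, -1.5914) x2=(0.3410, 0.5626, 1.1929)
step 7: x0=(0.2693, -1.8524, 1.1898) x1=(0.0288, 0.4011, -1.6017) x2=(0.3345, 0.5528, 1.1885)
step 8: x0=(0.2849, -1.8582, 1.2068) x1=(0.0072, 0.4097, -1.6121) x2=(0.3280, 0.5429, 1.1842)
step 9: x0=(0.3005, -1.8640, 1.2239) x1=(-0.0144, 0.4183, -1.6225) x2=(0.3215, 0.5330, 1.1800)
step 10: x0=(0.3161, -1.8697, 1.2409) x1=(-0.0360, 0.4269, -1.6329) x2=(0.3150, 0.5229, 1.1758)
step 11: x0=(0.3317, -1.8754, 1.2579) x1=(-0.0576, 0.4354, -1.6434) x2=(0.3086, 0.5128, 1.1717)
step 12: x0=(0.3473, -1.8810, 1.2749) x1=(-0.0793, 0.4440, -1.6539) x2=(0.3021, 0.5027, 1.1677)
step 13: x0=(0.3629, -1.8866, 1.2919) x1=(-0.1009, 0.4525, -1.6644) x2=(0.2956, 0.4924, 1.1637)
step 14: x0=(0.3785, -1.8921, 1.3088) x1=(-0.1225, 0.4609, -1.6750) x2=(0.2892, 0.4821, 1.1597)
step 15: x0=(0.3941, -1.8976, 1.3258) x1=(-0.1442, 0.4694, -1.6856) x2=(0.2827, 0.4717, 1.1558)
step 16: x0=(0.4097, -1.9030, 1.3427) x1=(-0.1658, 0.4778, -1.6962) x2=(0.2763, 0.4612, 1.1520)
step 17: x0=(0.4253, -1.9083, 1.3596) x1=(-0.1875, 0.4863, -1.7068) x2=(0.2699, 0.4507, 1.1482)
step 18: x0=(0.4409, -1.9137, 1.3765) x1=(-0.2091, 0.4947, -1.7175) x2=(0.2635, 0.4400, 1.1445)
step 19: x0=(0.4565, -1.9189, 1.3934) x1=(-0.2308, 0.5030, -1.7283) x2=(0.2571, 0.4293, 1.1409)
step 20: x0=(0.4720, -1.9241, 1.4103) x1=(-0.2525, 0.5114, -1.7390) x2=(0.2507, 0.4185, 1.1373)
step 21: x0=(0.4876, -1.9293, 1.4271) x1=(-0.2741, 0.5198, -1.7498) x2=(0.2444, 0.4077, 1.1337)
step 22: x0=(0.5031, -1.9344, 1.4440) x1=(-0.2958, 0.5281, -1.7606) x2=(0.2380, 0.3967, 1.1302)
step 23: x0=(0.5187, -1.9394, 1.4608) x1=(-0.3175, 0.5364, -1.7715) x2=(0.2317, 0.3857, 1.1268)
step 24: x0=(0.5342, -1.9444, 1.4776) x1=(-0.3391, 0.5447, -1.7824) x2=(0.2254, 0.3746, 1.1235)
step 25: x0=(0.5498, -1.9494, 1.4944) x1=(-0.3608, 0.5530, -1.7933) x2=(0.2191, 0.3634, 1.1202)
step 26: x0=(0.5653, -1.9543, 1.5111) x1=(-0.3825, 0.5613, -1.8042) x2=(0.2129, 0.3522, 1.1169)
step 27: x0=(0.5808, -1.9591, 1.5279) x1=(-0.4042, 0.5696, -1.8152) x2=(0.2066, 0.3408, 1.1137)
step 28: x0=(0.5963, -1.9639, 1.5446) x1=(-0.4259, 0.5778, -1.8262) x2=(0.2004, 0.3294, 1.1106)
step 29: x0=(0.6118, -1.9687, 1.5613) x1=(-0.4476, 0.5861, -1.8373) x2=(0.1942, 0.3179, 1.1075)
step 30: x0=(0.6273, -1.9734, 1.5780) x1=(-0.4693, 0.5943, -1.8484) x2=(0.1880, 0.3063, 1.1046)
step 31: x0=(0.6428, -1.9780, 1.5947) x1=(-0.4910, 0.6026, -1.8595) x2=(0.1819, 0.2947, 1.1016)
step 32: x0=(0.6582, -1.9826, 1.6114) x1=(-0.5128, 0.6108, -1.8706) x2=(0.1757, 0.2830, 1.0987)
step 33: x0=(0.6737, -1.9872, 1.6280) x1=(-0.5345, 0.6190, -1.8818) x2=(0.1696, 0.2712, 1.0959)
step 34: x0=(0.6891, -1.9917, 1.6446) x1=(-0.5562, 0.6272, -1.8930) x2=(0.1636, 0.2593, 1.0932)
step 35: x0=(0.7045, -1.9962, 1.6612) x1=(-0.5780, 0.6354, -1.9042) x2=(0.1575, 0.2473, 1.0905)
step 36: x0=(0.7199, -2.0006, 1.6778) x1=(-0.5997, 0.6436, -1.9155) x2=(0.1515, 0.2353, 1.0878)
step 37: x0=(0.7353, -2.0049, 1.6944) x1=(-0.6214, 0.6518, -1.9268) x2=(0.1455, 0.2231, 1.0853)
step 38: x0=(0.7507, -2.0093, 1.7109) x1=(-0.6432, 0.6600, -1.9381) x2=(0.1396, 0.2109, 1.0828)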